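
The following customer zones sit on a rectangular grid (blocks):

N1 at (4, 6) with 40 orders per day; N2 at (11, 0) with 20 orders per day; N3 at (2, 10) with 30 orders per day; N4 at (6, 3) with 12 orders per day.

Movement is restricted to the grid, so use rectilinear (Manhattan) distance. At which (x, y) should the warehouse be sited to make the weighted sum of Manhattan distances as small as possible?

(4, 6)

Manhattan distance separates: Σwᵢ(|x−xᵢ|+|y−yᵢ|) = Σwᵢ|x−xᵢ| + Σwᵢ|y−yᵢ|, so x and y are optimised independently as 1-D weighted medians.
Total weight W = 102; half = 51.
x-coordinate, sorted with cumulative weight:
  x=2 (N3, w=30) cum 30
  x=4 (N1, w=40) cum 70  ← median
  x=6 (N4, w=12) cum 82
  x=11 (N2, w=20) cum 102
⇒ x* = 4
y-coordinate, sorted with cumulative weight:
  y=0 (N2, w=20) cum 20
  y=3 (N4, w=12) cum 32
  y=6 (N1, w=40) cum 72  ← median
  y=10 (N3, w=30) cum 102
⇒ y* = 6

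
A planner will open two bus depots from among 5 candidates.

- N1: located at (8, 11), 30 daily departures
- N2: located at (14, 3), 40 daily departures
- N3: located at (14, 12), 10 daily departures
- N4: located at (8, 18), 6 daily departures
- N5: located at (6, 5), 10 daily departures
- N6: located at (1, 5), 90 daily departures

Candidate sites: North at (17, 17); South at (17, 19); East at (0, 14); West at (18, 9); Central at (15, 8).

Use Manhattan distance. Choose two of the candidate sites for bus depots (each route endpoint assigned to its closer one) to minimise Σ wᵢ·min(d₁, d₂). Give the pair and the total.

{East, Central}, total 1682

Evaluate every pair (each demand assigned to the nearer of the two):
  {East, Central}: total = 1682
  {East, West}: total = 1922
  {North, East}: total = 2200
  {North, Central}: total = 2300
  {South, East}: total = 2300
  {South, Central}: total = 2300
  {West, Central}: total = 2342
  {North, West}: total = 2940
  {South, West}: total = 2940
  {North, South}: total = 4020
Best pair: {East, Central} with total 1682.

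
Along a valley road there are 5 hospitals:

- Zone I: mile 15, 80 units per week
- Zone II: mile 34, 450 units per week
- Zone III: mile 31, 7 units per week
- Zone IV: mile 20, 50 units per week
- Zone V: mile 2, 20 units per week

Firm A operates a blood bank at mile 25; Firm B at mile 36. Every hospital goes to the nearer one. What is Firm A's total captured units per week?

150

The indifferent point is the midpoint (25+36)/2 = 30.5; hospitals left of it (closer to Firm A at 25) go to Firm A, those right go to Firm B.
  Zone V at 2 (w=20) → Firm A
  Zone I at 15 (w=80) → Firm A
  Zone IV at 20 (w=50) → Firm A
  Zone III at 31 (w=7) → Firm B
  Zone II at 34 (w=450) → Firm B
Firm A captures 150; Firm B captures 457.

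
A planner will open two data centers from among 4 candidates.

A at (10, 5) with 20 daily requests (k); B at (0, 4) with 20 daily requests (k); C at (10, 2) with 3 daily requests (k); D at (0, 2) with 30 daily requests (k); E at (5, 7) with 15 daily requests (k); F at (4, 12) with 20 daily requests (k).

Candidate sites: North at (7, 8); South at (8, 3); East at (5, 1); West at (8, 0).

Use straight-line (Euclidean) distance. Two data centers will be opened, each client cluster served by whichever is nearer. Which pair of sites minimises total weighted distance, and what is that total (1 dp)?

Evaluate every pair (each demand assigned to the nearer of the two):
  {North, East}: total = 503.3
  {North, South}: total = 599.9
  {South, East}: total = 604.8
  {North, West}: total = 635.5
  {East, West}: total = 696.7
  {South, West}: total = 738.4
Best pair: {North, East} with total 503.3.

{North, East}, total 503.3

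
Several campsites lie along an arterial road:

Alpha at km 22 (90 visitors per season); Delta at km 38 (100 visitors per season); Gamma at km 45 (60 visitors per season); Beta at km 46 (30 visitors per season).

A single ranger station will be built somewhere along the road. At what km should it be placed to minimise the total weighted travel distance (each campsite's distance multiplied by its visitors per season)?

For a sum of weighted absolute distances on a line, the optimum is the weighted median (not the mean). Total weight W = 280; half-weight = 140.
Sort by position and accumulate weight:
  km 22 (Alpha, w=90) → cum 90
  km 38 (Delta, w=100) → cum 190  ≥ 140 → median here
  km 45 (Gamma, w=60) → cum 250
  km 46 (Beta, w=30) → cum 280
Optimal location: km 38.

x = 38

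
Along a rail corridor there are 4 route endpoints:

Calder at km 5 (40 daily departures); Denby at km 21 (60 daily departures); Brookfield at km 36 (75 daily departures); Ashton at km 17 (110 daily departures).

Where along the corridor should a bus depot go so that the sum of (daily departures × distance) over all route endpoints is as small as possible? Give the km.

For a sum of weighted absolute distances on a line, the optimum is the weighted median (not the mean). Total weight W = 285; half-weight = 142.5.
Sort by position and accumulate weight:
  km 5 (Calder, w=40) → cum 40
  km 17 (Ashton, w=110) → cum 150  ≥ 142.5 → median here
  km 21 (Denby, w=60) → cum 210
  km 36 (Brookfield, w=75) → cum 285
Optimal location: km 17.

x = 17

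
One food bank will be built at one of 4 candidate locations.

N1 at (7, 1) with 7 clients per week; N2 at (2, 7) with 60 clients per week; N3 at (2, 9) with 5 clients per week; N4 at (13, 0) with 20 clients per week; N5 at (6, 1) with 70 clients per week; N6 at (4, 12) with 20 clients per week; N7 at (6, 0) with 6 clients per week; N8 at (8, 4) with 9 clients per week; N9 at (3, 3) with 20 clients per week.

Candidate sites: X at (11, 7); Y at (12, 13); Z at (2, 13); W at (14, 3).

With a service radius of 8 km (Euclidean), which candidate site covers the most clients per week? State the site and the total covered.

Coverage radius r = 8 km; a point is covered iff (Δx)²+(Δy)² ≤ 8² = 64.
  X (11, 7): covers {N1, N4, N5, N8} → 106
  Y (12, 13): covers {none} → 0
  Z (2, 13): covers {N2, N3, N6} → 85
  W (14, 3): covers {N1, N4, N8} → 36
Maximum coverage at X: 106 clients per week.

X, covering 106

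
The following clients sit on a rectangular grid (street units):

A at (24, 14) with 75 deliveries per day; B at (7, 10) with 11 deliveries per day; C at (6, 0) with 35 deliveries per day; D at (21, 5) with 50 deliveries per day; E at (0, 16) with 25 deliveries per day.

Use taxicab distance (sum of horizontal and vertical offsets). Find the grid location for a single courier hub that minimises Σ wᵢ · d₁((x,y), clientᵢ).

(21, 14)

Manhattan distance separates: Σwᵢ(|x−xᵢ|+|y−yᵢ|) = Σwᵢ|x−xᵢ| + Σwᵢ|y−yᵢ|, so x and y are optimised independently as 1-D weighted medians.
Total weight W = 196; half = 98.
x-coordinate, sorted with cumulative weight:
  x=0 (E, w=25) cum 25
  x=6 (C, w=35) cum 60
  x=7 (B, w=11) cum 71
  x=21 (D, w=50) cum 121  ← median
  x=24 (A, w=75) cum 196
⇒ x* = 21
y-coordinate, sorted with cumulative weight:
  y=0 (C, w=35) cum 35
  y=5 (D, w=50) cum 85
  y=10 (B, w=11) cum 96
  y=14 (A, w=75) cum 171  ← median
  y=16 (E, w=25) cum 196
⇒ y* = 14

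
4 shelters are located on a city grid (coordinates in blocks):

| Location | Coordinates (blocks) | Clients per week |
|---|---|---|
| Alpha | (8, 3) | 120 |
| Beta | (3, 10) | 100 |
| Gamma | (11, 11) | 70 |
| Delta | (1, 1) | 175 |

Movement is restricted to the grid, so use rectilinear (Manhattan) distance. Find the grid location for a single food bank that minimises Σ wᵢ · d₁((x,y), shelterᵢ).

(3, 3)

Manhattan distance separates: Σwᵢ(|x−xᵢ|+|y−yᵢ|) = Σwᵢ|x−xᵢ| + Σwᵢ|y−yᵢ|, so x and y are optimised independently as 1-D weighted medians.
Total weight W = 465; half = 232.5.
x-coordinate, sorted with cumulative weight:
  x=1 (Delta, w=175) cum 175
  x=3 (Beta, w=100) cum 275  ← median
  x=8 (Alpha, w=120) cum 395
  x=11 (Gamma, w=70) cum 465
⇒ x* = 3
y-coordinate, sorted with cumulative weight:
  y=1 (Delta, w=175) cum 175
  y=3 (Alpha, w=120) cum 295  ← median
  y=10 (Beta, w=100) cum 395
  y=11 (Gamma, w=70) cum 465
⇒ y* = 3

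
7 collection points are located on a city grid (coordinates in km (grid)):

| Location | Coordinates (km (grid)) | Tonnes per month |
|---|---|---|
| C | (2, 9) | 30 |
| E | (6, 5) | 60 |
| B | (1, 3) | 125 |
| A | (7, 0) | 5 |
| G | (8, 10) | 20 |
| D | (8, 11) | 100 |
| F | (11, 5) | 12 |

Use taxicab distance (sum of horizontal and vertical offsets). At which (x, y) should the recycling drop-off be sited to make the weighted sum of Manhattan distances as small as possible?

Manhattan distance separates: Σwᵢ(|x−xᵢ|+|y−yᵢ|) = Σwᵢ|x−xᵢ| + Σwᵢ|y−yᵢ|, so x and y are optimised independently as 1-D weighted medians.
Total weight W = 352; half = 176.
x-coordinate, sorted with cumulative weight:
  x=1 (B, w=125) cum 125
  x=2 (C, w=30) cum 155
  x=6 (E, w=60) cum 215  ← median
  x=7 (A, w=5) cum 220
  x=8 (G, w=20) cum 240
  x=8 (D, w=100) cum 340
  x=11 (F, w=12) cum 352
⇒ x* = 6
y-coordinate, sorted with cumulative weight:
  y=0 (A, w=5) cum 5
  y=3 (B, w=125) cum 130
  y=5 (E, w=60) cum 190  ← median
  y=5 (F, w=12) cum 202
  y=9 (C, w=30) cum 232
  y=10 (G, w=20) cum 252
  y=11 (D, w=100) cum 352
⇒ y* = 5

(6, 5)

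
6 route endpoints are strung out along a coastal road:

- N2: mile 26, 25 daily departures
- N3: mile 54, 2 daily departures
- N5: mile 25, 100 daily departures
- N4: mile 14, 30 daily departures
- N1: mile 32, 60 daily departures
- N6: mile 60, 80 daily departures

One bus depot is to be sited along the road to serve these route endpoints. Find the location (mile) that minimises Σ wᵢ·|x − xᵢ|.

x = 26

For a sum of weighted absolute distances on a line, the optimum is the weighted median (not the mean). Total weight W = 297; half-weight = 148.5.
Sort by position and accumulate weight:
  mile 14 (N4, w=30) → cum 30
  mile 25 (N5, w=100) → cum 130
  mile 26 (N2, w=25) → cum 155  ≥ 148.5 → median here
  mile 32 (N1, w=60) → cum 215
  mile 54 (N3, w=2) → cum 217
  mile 60 (N6, w=80) → cum 297
Optimal location: mile 26.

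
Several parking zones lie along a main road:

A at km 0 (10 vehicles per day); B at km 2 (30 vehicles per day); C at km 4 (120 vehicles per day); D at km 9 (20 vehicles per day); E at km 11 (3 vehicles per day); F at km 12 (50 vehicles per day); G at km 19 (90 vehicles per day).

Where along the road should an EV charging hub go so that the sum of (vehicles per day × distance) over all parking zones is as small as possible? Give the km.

x = 9

For a sum of weighted absolute distances on a line, the optimum is the weighted median (not the mean). Total weight W = 323; half-weight = 161.5.
Sort by position and accumulate weight:
  km 0 (A, w=10) → cum 10
  km 2 (B, w=30) → cum 40
  km 4 (C, w=120) → cum 160
  km 9 (D, w=20) → cum 180  ≥ 161.5 → median here
  km 11 (E, w=3) → cum 183
  km 12 (F, w=50) → cum 233
  km 19 (G, w=90) → cum 323
Optimal location: km 9.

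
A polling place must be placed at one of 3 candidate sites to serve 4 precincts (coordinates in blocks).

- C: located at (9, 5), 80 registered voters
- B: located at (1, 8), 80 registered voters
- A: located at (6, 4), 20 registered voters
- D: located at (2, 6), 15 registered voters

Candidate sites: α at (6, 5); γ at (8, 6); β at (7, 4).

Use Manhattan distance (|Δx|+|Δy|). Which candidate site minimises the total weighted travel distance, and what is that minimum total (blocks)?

α, total 975 blocks

Total weighted distance at each candidate:
  α (6, 5): total = 975
  γ (8, 6): total = 1050
  β (7, 4): total = 1165
Minimum is at α with total 975 blocks.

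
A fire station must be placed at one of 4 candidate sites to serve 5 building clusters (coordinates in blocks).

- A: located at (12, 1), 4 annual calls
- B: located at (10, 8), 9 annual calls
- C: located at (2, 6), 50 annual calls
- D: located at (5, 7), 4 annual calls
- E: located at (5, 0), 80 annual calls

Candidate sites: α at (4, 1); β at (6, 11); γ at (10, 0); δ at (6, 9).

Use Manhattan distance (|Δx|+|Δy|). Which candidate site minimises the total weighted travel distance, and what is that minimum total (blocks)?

Total weighted distance at each candidate:
  α (4, 1): total = 687
  β (6, 11): total = 1557
  γ (10, 0): total = 1232
  δ (6, 9): total = 1263
Minimum is at α with total 687 blocks.

α, total 687 blocks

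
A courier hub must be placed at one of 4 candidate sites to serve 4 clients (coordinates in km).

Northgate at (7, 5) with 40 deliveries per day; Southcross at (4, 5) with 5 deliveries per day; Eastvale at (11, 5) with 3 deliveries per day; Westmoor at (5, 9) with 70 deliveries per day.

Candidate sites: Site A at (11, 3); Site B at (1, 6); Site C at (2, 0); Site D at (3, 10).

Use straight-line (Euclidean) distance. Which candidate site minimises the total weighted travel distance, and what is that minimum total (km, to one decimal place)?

Total weighted distance at each candidate:
  Site A (11, 3): total = 815.3
  Site B (1, 6): total = 639.3
  Site C (2, 0): total = 1004.7
  Site D (3, 10): total = 466.4
Minimum is at Site D with total 466.4 km.

Site D, total 466.4 km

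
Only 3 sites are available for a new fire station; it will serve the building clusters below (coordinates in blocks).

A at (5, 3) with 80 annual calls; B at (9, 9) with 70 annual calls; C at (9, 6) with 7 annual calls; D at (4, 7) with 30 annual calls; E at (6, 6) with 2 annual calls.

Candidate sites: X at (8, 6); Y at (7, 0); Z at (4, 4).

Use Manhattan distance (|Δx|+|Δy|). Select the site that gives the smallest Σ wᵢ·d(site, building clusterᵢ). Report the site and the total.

Total weighted distance at each candidate:
  X (8, 6): total = 921
  Y (7, 0): total = 1540
  Z (4, 4): total = 1007
Minimum is at X with total 921 blocks.

X, total 921 blocks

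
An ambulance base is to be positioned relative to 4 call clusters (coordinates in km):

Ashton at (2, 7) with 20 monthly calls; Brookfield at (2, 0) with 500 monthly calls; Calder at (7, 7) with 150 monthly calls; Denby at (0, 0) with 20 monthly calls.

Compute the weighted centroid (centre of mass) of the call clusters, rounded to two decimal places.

The minimiser of Σwᵢ‖p−pᵢ‖² is the weighted centroid p* = (Σwᵢpᵢ)/(Σwᵢ).
Σwᵢ = 690.
Σwᵢxᵢ = 20·2 + 500·2 + 150·7 + 20·0 = 2090.
Σwᵢyᵢ = 20·7 + 500·0 + 150·7 + 20·0 = 1190.
x* = 2090/690 = 3.03, y* = 1190/690 = 1.72.

(3.03, 1.72)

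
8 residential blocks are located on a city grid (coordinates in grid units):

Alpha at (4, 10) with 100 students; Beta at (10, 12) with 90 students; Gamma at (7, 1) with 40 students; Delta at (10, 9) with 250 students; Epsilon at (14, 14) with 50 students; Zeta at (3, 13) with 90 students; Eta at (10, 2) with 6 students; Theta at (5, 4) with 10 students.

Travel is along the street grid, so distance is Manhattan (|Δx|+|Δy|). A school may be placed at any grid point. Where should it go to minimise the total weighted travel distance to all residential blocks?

Manhattan distance separates: Σwᵢ(|x−xᵢ|+|y−yᵢ|) = Σwᵢ|x−xᵢ| + Σwᵢ|y−yᵢ|, so x and y are optimised independently as 1-D weighted medians.
Total weight W = 636; half = 318.
x-coordinate, sorted with cumulative weight:
  x=3 (Zeta, w=90) cum 90
  x=4 (Alpha, w=100) cum 190
  x=5 (Theta, w=10) cum 200
  x=7 (Gamma, w=40) cum 240
  x=10 (Beta, w=90) cum 330  ← median
  x=10 (Delta, w=250) cum 580
  x=10 (Eta, w=6) cum 586
  x=14 (Epsilon, w=50) cum 636
⇒ x* = 10
y-coordinate, sorted with cumulative weight:
  y=1 (Gamma, w=40) cum 40
  y=2 (Eta, w=6) cum 46
  y=4 (Theta, w=10) cum 56
  y=9 (Delta, w=250) cum 306
  y=10 (Alpha, w=100) cum 406  ← median
  y=12 (Beta, w=90) cum 496
  y=13 (Zeta, w=90) cum 586
  y=14 (Epsilon, w=50) cum 636
⇒ y* = 10

(10, 10)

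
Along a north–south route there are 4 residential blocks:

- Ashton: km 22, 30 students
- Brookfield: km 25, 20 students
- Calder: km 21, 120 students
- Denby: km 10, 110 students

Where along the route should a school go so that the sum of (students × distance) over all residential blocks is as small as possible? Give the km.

x = 21

For a sum of weighted absolute distances on a line, the optimum is the weighted median (not the mean). Total weight W = 280; half-weight = 140.
Sort by position and accumulate weight:
  km 10 (Denby, w=110) → cum 110
  km 21 (Calder, w=120) → cum 230  ≥ 140 → median here
  km 22 (Ashton, w=30) → cum 260
  km 25 (Brookfield, w=20) → cum 280
Optimal location: km 21.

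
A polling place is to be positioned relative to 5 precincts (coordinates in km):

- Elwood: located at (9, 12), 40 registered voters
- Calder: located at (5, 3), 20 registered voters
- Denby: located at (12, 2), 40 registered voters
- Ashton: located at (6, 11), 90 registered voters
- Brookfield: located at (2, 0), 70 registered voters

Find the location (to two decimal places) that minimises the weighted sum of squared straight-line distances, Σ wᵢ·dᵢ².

The minimiser of Σwᵢ‖p−pᵢ‖² is the weighted centroid p* = (Σwᵢpᵢ)/(Σwᵢ).
Σwᵢ = 260.
Σwᵢxᵢ = 40·9 + 20·5 + 40·12 + 90·6 + 70·2 = 1620.
Σwᵢyᵢ = 40·12 + 20·3 + 40·2 + 90·11 + 70·0 = 1610.
x* = 1620/260 = 6.23, y* = 1610/260 = 6.19.

(6.23, 6.19)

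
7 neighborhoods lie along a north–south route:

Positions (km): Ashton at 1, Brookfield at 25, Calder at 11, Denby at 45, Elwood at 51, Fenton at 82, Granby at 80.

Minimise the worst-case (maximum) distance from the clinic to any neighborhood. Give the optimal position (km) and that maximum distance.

location 41.5, max distance 40.5

The 1-center on a line is the midpoint of the two extreme points: leftmost at 1, rightmost at 82.
Optimal location = (1 + 82)/2 = 41.5; maximum distance = (82 − 1)/2 = 40.5.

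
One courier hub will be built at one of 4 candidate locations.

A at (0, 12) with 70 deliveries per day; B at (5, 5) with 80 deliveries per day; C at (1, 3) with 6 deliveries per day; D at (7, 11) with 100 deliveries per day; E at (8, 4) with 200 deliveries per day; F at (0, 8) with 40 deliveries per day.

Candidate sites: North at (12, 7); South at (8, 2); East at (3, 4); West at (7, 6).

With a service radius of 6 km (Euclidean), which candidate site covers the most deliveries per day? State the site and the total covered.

West, covering 380

Coverage radius r = 6 km; a point is covered iff (Δx)²+(Δy)² ≤ 6² = 36.
  North (12, 7): covers {E} → 200
  South (8, 2): covers {B, E} → 280
  East (3, 4): covers {B, C, E, F} → 326
  West (7, 6): covers {B, D, E} → 380
Maximum coverage at West: 380 deliveries per day.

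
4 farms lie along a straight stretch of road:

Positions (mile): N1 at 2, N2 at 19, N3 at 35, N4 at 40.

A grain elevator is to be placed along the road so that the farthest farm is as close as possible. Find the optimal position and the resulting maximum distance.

The 1-center on a line is the midpoint of the two extreme points: leftmost at 2, rightmost at 40.
Optimal location = (2 + 40)/2 = 21; maximum distance = (40 − 2)/2 = 19.

location 21, max distance 19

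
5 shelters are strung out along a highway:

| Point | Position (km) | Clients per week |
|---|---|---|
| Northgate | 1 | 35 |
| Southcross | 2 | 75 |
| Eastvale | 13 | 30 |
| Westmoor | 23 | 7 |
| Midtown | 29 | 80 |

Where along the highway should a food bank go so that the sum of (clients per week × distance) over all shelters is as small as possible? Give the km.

For a sum of weighted absolute distances on a line, the optimum is the weighted median (not the mean). Total weight W = 227; half-weight = 113.5.
Sort by position and accumulate weight:
  km 1 (Northgate, w=35) → cum 35
  km 2 (Southcross, w=75) → cum 110
  km 13 (Eastvale, w=30) → cum 140  ≥ 113.5 → median here
  km 23 (Westmoor, w=7) → cum 147
  km 29 (Midtown, w=80) → cum 227
Optimal location: km 13.

x = 13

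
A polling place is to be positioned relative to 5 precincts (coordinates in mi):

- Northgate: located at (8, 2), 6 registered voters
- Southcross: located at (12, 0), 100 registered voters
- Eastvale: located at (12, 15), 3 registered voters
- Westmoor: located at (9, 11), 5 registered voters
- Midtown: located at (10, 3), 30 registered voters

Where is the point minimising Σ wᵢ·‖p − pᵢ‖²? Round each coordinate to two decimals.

(11.31, 1.40)

The minimiser of Σwᵢ‖p−pᵢ‖² is the weighted centroid p* = (Σwᵢpᵢ)/(Σwᵢ).
Σwᵢ = 144.
Σwᵢxᵢ = 6·8 + 100·12 + 3·12 + 5·9 + 30·10 = 1629.
Σwᵢyᵢ = 6·2 + 100·0 + 3·15 + 5·11 + 30·3 = 202.
x* = 1629/144 = 11.31, y* = 202/144 = 1.40.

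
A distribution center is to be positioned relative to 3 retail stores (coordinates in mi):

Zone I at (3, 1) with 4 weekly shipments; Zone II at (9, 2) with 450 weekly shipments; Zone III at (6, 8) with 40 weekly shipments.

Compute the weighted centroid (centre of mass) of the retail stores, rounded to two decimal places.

The minimiser of Σwᵢ‖p−pᵢ‖² is the weighted centroid p* = (Σwᵢpᵢ)/(Σwᵢ).
Σwᵢ = 494.
Σwᵢxᵢ = 4·3 + 450·9 + 40·6 = 4302.
Σwᵢyᵢ = 4·1 + 450·2 + 40·8 = 1224.
x* = 4302/494 = 8.71, y* = 1224/494 = 2.48.

(8.71, 2.48)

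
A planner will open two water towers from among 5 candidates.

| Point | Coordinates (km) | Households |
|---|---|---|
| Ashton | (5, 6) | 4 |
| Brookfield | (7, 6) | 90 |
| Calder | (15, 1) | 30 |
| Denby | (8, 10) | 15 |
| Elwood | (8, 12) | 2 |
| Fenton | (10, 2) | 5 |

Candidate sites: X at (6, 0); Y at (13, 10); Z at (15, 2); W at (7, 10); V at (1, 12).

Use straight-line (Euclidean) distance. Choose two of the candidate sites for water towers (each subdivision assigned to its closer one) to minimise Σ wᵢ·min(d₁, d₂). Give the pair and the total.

{Z, W}, total 452.4

Evaluate every pair (each demand assigned to the nearer of the two):
  {Z, W}: total = 452.4
  {X, W}: total = 691.4
  {Y, W}: total = 716.7
  {W, V}: total = 801.3
  {X, Z}: total = 801.4
  {Y, Z}: total = 825.5
  {X, Y}: total = 951.6
  {Z, V}: total = 970.7
  {X, V}: total = 989.0
  {Y, V}: total = 1082.9
Best pair: {Z, W} with total 452.4.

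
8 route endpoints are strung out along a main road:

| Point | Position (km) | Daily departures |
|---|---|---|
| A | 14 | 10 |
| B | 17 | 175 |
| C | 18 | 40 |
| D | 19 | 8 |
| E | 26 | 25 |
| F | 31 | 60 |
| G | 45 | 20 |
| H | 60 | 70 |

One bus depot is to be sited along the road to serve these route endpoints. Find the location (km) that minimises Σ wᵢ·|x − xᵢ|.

For a sum of weighted absolute distances on a line, the optimum is the weighted median (not the mean). Total weight W = 408; half-weight = 204.
Sort by position and accumulate weight:
  km 14 (A, w=10) → cum 10
  km 17 (B, w=175) → cum 185
  km 18 (C, w=40) → cum 225  ≥ 204 → median here
  km 19 (D, w=8) → cum 233
  km 26 (E, w=25) → cum 258
  km 31 (F, w=60) → cum 318
  km 45 (G, w=20) → cum 338
  km 60 (H, w=70) → cum 408
Optimal location: km 18.

x = 18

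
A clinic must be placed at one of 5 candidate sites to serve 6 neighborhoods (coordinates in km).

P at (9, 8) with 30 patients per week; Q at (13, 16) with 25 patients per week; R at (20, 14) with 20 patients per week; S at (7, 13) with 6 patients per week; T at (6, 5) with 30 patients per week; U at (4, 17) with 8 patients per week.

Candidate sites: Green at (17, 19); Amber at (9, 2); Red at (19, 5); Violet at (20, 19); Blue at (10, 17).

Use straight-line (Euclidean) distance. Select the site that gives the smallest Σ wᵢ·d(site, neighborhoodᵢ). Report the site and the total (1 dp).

Total weighted distance at each candidate:
  Green (17, 19): total = 1359.0
  Amber (9, 2): total = 1190.4
  Red (19, 5): total = 1437.8
  Violet (20, 19): total = 1566.0
  Blue (10, 17): total = 1017.0
Minimum is at Blue with total 1017.0 km.

Blue, total 1017.0 km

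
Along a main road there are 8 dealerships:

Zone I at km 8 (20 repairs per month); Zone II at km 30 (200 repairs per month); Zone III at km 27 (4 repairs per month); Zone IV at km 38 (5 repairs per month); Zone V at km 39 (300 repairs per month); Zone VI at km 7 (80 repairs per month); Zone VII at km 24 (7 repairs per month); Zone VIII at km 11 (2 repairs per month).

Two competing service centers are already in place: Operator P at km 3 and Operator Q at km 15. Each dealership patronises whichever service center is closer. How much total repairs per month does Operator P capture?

The indifferent point is the midpoint (3+15)/2 = 9; dealerships left of it (closer to Operator P at 3) go to Operator P, those right go to Operator Q.
  Zone VI at 7 (w=80) → Operator P
  Zone I at 8 (w=20) → Operator P
  Zone VIII at 11 (w=2) → Operator Q
  Zone VII at 24 (w=7) → Operator Q
  Zone III at 27 (w=4) → Operator Q
  Zone II at 30 (w=200) → Operator Q
  Zone IV at 38 (w=5) → Operator Q
  Zone V at 39 (w=300) → Operator Q
Operator P captures 100; Operator Q captures 518.

100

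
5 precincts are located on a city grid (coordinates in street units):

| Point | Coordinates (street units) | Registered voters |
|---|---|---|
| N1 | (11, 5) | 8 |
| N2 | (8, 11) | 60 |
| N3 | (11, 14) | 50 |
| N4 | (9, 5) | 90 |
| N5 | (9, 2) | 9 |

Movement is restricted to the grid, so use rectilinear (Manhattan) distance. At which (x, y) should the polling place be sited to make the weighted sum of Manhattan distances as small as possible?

Manhattan distance separates: Σwᵢ(|x−xᵢ|+|y−yᵢ|) = Σwᵢ|x−xᵢ| + Σwᵢ|y−yᵢ|, so x and y are optimised independently as 1-D weighted medians.
Total weight W = 217; half = 108.5.
x-coordinate, sorted with cumulative weight:
  x=8 (N2, w=60) cum 60
  x=9 (N4, w=90) cum 150  ← median
  x=9 (N5, w=9) cum 159
  x=11 (N1, w=8) cum 167
  x=11 (N3, w=50) cum 217
⇒ x* = 9
y-coordinate, sorted with cumulative weight:
  y=2 (N5, w=9) cum 9
  y=5 (N1, w=8) cum 17
  y=5 (N4, w=90) cum 107
  y=11 (N2, w=60) cum 167  ← median
  y=14 (N3, w=50) cum 217
⇒ y* = 11

(9, 11)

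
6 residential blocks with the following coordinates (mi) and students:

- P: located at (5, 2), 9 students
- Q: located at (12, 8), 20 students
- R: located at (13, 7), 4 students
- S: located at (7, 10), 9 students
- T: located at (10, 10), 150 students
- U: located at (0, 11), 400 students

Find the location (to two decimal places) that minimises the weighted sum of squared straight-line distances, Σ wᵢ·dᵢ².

The minimiser of Σwᵢ‖p−pᵢ‖² is the weighted centroid p* = (Σwᵢpᵢ)/(Σwᵢ).
Σwᵢ = 592.
Σwᵢxᵢ = 9·5 + 20·12 + 4·13 + 9·7 + 150·10 + 400·0 = 1900.
Σwᵢyᵢ = 9·2 + 20·8 + 4·7 + 9·10 + 150·10 + 400·11 = 6196.
x* = 1900/592 = 3.21, y* = 6196/592 = 10.47.

(3.21, 10.47)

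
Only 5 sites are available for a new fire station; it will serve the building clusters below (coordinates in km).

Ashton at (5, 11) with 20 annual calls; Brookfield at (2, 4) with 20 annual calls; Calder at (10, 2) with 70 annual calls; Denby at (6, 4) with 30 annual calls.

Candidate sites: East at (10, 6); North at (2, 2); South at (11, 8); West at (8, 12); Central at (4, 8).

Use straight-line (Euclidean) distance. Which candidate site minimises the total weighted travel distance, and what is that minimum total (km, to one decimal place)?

Total weighted distance at each candidate:
  East (10, 6): total = 720.5
  North (2, 2): total = 923.9
  South (11, 8): total = 949.0
  West (8, 12): total = 1224.5
  Central (4, 8): total = 880.8
Minimum is at East with total 720.5 km.

East, total 720.5 km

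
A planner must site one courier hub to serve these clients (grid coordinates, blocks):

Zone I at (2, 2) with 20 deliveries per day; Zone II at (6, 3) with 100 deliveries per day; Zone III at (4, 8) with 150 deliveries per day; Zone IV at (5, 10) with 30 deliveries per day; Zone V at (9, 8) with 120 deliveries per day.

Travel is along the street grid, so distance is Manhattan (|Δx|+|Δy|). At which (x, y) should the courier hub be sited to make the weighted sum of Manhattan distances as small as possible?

(6, 8)

Manhattan distance separates: Σwᵢ(|x−xᵢ|+|y−yᵢ|) = Σwᵢ|x−xᵢ| + Σwᵢ|y−yᵢ|, so x and y are optimised independently as 1-D weighted medians.
Total weight W = 420; half = 210.
x-coordinate, sorted with cumulative weight:
  x=2 (Zone I, w=20) cum 20
  x=4 (Zone III, w=150) cum 170
  x=5 (Zone IV, w=30) cum 200
  x=6 (Zone II, w=100) cum 300  ← median
  x=9 (Zone V, w=120) cum 420
⇒ x* = 6
y-coordinate, sorted with cumulative weight:
  y=2 (Zone I, w=20) cum 20
  y=3 (Zone II, w=100) cum 120
  y=8 (Zone III, w=150) cum 270  ← median
  y=8 (Zone V, w=120) cum 390
  y=10 (Zone IV, w=30) cum 420
⇒ y* = 8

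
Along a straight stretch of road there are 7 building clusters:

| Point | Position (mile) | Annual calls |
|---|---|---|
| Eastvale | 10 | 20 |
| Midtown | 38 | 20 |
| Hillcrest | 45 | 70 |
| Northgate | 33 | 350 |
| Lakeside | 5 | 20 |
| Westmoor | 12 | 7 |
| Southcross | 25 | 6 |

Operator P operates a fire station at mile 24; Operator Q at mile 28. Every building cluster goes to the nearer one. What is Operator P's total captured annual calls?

The indifferent point is the midpoint (24+28)/2 = 26; building clusters left of it (closer to Operator P at 24) go to Operator P, those right go to Operator Q.
  Lakeside at 5 (w=20) → Operator P
  Eastvale at 10 (w=20) → Operator P
  Westmoor at 12 (w=7) → Operator P
  Southcross at 25 (w=6) → Operator P
  Northgate at 33 (w=350) → Operator Q
  Midtown at 38 (w=20) → Operator Q
  Hillcrest at 45 (w=70) → Operator Q
Operator P captures 53; Operator Q captures 440.

53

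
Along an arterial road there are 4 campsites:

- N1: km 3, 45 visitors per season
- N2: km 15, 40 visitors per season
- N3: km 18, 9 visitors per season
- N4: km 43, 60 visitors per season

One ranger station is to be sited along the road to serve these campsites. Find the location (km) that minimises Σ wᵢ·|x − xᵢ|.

For a sum of weighted absolute distances on a line, the optimum is the weighted median (not the mean). Total weight W = 154; half-weight = 77.
Sort by position and accumulate weight:
  km 3 (N1, w=45) → cum 45
  km 15 (N2, w=40) → cum 85  ≥ 77 → median here
  km 18 (N3, w=9) → cum 94
  km 43 (N4, w=60) → cum 154
Optimal location: km 15.

x = 15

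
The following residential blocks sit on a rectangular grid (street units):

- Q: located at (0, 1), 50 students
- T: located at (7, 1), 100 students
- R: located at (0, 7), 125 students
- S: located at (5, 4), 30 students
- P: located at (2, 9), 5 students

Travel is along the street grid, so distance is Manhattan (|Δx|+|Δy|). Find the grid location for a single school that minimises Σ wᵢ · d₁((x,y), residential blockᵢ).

(0, 4)

Manhattan distance separates: Σwᵢ(|x−xᵢ|+|y−yᵢ|) = Σwᵢ|x−xᵢ| + Σwᵢ|y−yᵢ|, so x and y are optimised independently as 1-D weighted medians.
Total weight W = 310; half = 155.
x-coordinate, sorted with cumulative weight:
  x=0 (Q, w=50) cum 50
  x=0 (R, w=125) cum 175  ← median
  x=2 (P, w=5) cum 180
  x=5 (S, w=30) cum 210
  x=7 (T, w=100) cum 310
⇒ x* = 0
y-coordinate, sorted with cumulative weight:
  y=1 (Q, w=50) cum 50
  y=1 (T, w=100) cum 150
  y=4 (S, w=30) cum 180  ← median
  y=7 (R, w=125) cum 305
  y=9 (P, w=5) cum 310
⇒ y* = 4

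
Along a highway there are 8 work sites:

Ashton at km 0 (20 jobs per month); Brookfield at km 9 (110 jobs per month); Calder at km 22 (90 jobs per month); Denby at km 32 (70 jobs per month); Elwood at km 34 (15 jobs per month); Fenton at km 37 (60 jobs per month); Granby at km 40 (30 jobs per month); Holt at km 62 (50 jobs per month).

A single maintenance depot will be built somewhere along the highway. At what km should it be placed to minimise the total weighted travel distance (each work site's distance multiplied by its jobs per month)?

For a sum of weighted absolute distances on a line, the optimum is the weighted median (not the mean). Total weight W = 445; half-weight = 222.5.
Sort by position and accumulate weight:
  km 0 (Ashton, w=20) → cum 20
  km 9 (Brookfield, w=110) → cum 130
  km 22 (Calder, w=90) → cum 220
  km 32 (Denby, w=70) → cum 290  ≥ 222.5 → median here
  km 34 (Elwood, w=15) → cum 305
  km 37 (Fenton, w=60) → cum 365
  km 40 (Granby, w=30) → cum 395
  km 62 (Holt, w=50) → cum 445
Optimal location: km 32.

x = 32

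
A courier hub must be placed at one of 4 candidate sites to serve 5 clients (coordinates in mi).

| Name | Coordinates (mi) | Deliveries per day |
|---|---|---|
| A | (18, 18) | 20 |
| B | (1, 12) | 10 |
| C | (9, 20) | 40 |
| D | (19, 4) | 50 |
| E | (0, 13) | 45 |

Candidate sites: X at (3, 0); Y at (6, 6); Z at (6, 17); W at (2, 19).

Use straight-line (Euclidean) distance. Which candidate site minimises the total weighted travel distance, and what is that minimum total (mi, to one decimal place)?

Z, total 1725.0 mi

Total weighted distance at each candidate:
  X (3, 0): total = 2850.5
  Y (6, 6): total = 2062.8
  Z (6, 17): total = 1725.0
  W (2, 19): total = 2092.4
Minimum is at Z with total 1725.0 mi.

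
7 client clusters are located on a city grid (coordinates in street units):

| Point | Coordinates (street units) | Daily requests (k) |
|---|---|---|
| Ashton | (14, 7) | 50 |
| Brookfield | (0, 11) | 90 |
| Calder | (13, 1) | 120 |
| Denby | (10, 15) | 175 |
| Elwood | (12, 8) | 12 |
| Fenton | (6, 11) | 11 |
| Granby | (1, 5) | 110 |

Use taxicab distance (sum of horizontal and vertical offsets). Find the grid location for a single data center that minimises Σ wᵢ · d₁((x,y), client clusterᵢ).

(10, 8)

Manhattan distance separates: Σwᵢ(|x−xᵢ|+|y−yᵢ|) = Σwᵢ|x−xᵢ| + Σwᵢ|y−yᵢ|, so x and y are optimised independently as 1-D weighted medians.
Total weight W = 568; half = 284.
x-coordinate, sorted with cumulative weight:
  x=0 (Brookfield, w=90) cum 90
  x=1 (Granby, w=110) cum 200
  x=6 (Fenton, w=11) cum 211
  x=10 (Denby, w=175) cum 386  ← median
  x=12 (Elwood, w=12) cum 398
  x=13 (Calder, w=120) cum 518
  x=14 (Ashton, w=50) cum 568
⇒ x* = 10
y-coordinate, sorted with cumulative weight:
  y=1 (Calder, w=120) cum 120
  y=5 (Granby, w=110) cum 230
  y=7 (Ashton, w=50) cum 280
  y=8 (Elwood, w=12) cum 292  ← median
  y=11 (Brookfield, w=90) cum 382
  y=11 (Fenton, w=11) cum 393
  y=15 (Denby, w=175) cum 568
⇒ y* = 8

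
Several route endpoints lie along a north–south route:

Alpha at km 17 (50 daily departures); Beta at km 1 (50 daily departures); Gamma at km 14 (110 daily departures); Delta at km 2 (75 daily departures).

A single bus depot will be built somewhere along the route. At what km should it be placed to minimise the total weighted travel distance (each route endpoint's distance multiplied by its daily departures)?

For a sum of weighted absolute distances on a line, the optimum is the weighted median (not the mean). Total weight W = 285; half-weight = 142.5.
Sort by position and accumulate weight:
  km 1 (Beta, w=50) → cum 50
  km 2 (Delta, w=75) → cum 125
  km 14 (Gamma, w=110) → cum 235  ≥ 142.5 → median here
  km 17 (Alpha, w=50) → cum 285
Optimal location: km 14.

x = 14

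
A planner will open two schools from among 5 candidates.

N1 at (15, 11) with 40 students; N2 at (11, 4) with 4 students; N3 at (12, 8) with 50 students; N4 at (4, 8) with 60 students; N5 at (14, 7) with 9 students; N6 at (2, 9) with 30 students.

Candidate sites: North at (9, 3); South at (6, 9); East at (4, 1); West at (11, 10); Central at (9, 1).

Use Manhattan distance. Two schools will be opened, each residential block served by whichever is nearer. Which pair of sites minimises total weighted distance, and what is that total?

Evaluate every pair (each demand assigned to the nearer of the two):
  {South, West}: total = 728
  {East, West}: total = 1148
  {North, South}: total = 1183
  {South, Central}: total = 1200
  {South, East}: total = 1220
  {North, West}: total = 1256
  {West, Central}: total = 1264
  {North, East}: total = 1773
  {East, Central}: total = 1979
  {North, Central}: total = 2043
Best pair: {South, West} with total 728.

{South, West}, total 728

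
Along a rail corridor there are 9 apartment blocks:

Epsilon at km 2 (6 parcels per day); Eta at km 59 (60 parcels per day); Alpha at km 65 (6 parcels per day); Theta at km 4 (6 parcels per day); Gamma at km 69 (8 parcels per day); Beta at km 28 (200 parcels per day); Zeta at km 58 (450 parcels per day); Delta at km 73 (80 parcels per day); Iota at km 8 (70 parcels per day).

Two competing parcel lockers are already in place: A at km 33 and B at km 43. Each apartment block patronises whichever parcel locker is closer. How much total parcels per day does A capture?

The indifferent point is the midpoint (33+43)/2 = 38; apartment blocks left of it (closer to A at 33) go to A, those right go to B.
  Epsilon at 2 (w=6) → A
  Theta at 4 (w=6) → A
  Iota at 8 (w=70) → A
  Beta at 28 (w=200) → A
  Zeta at 58 (w=450) → B
  Eta at 59 (w=60) → B
  Alpha at 65 (w=6) → B
  Gamma at 69 (w=8) → B
  Delta at 73 (w=80) → B
A captures 282; B captures 604.

282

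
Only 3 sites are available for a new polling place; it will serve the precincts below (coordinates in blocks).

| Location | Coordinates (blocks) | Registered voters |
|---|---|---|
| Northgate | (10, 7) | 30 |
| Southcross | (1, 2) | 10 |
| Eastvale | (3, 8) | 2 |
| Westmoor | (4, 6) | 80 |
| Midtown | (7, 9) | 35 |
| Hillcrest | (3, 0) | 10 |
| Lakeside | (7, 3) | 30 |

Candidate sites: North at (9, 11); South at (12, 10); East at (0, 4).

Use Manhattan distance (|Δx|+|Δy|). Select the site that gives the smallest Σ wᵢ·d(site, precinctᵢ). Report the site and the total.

Total weighted distance at each candidate:
  North (9, 11): total = 1748
  South (12, 10): total = 2082
  East (0, 4): total = 1644
Minimum is at East with total 1644 blocks.

East, total 1644 blocks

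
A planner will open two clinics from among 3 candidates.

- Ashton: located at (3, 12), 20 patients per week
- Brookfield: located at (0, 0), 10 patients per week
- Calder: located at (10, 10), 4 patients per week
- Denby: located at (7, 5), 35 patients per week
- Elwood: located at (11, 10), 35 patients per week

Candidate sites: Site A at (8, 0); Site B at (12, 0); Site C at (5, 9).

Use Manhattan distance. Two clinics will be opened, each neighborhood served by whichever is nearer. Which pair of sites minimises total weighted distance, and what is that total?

{Site A, Site C}, total 659

Evaluate every pair (each demand assigned to the nearer of the two):
  {Site A, Site C}: total = 659
  {Site B, Site C}: total = 699
  {Site A, Site B}: total = 1063
Best pair: {Site A, Site C} with total 659.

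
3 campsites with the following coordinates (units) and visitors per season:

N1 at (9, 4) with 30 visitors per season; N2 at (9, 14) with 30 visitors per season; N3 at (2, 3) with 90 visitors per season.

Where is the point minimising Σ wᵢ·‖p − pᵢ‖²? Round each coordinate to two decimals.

The minimiser of Σwᵢ‖p−pᵢ‖² is the weighted centroid p* = (Σwᵢpᵢ)/(Σwᵢ).
Σwᵢ = 150.
Σwᵢxᵢ = 30·9 + 30·9 + 90·2 = 720.
Σwᵢyᵢ = 30·4 + 30·14 + 90·3 = 810.
x* = 720/150 = 4.80, y* = 810/150 = 5.40.

(4.80, 5.40)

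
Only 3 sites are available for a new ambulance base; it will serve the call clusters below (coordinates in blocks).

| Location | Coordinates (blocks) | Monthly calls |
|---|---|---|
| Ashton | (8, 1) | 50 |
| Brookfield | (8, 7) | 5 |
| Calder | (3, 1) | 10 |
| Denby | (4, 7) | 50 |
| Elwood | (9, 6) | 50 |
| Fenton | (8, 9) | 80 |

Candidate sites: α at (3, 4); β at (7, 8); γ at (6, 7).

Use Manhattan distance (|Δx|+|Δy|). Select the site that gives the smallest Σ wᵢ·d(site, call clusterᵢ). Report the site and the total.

Total weighted distance at each candidate:
  α (3, 4): total = 1870
  β (7, 8): total = 1080
  γ (6, 7): total = 1120
Minimum is at β with total 1080 blocks.

β, total 1080 blocks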